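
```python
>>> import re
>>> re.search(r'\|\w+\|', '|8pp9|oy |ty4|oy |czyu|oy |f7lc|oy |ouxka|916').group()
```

'|8pp9|'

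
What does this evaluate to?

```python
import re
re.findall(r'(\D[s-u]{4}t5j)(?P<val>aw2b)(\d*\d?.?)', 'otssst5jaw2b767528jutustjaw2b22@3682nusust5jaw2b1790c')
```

[('otssst5j', 'aw2b', '767528j'), ('nusust5j', 'aw2b', '1790c')]

The pattern matches a non-digit, then exactly 4 of a character in [s-u], then the literal 't5j' (captured); then the literal 'a', then the literal 'w2b' (captured as 'val'); then zero or more of a digit, then optionally a digit, then optionally any character (captured).
3 groups means each result is a tuple of 3 captured strings — 2 here.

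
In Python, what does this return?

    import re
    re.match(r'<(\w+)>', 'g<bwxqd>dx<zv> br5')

`re.match` won't scan ahead — the pattern has to work from the very first character.
Here the pattern fails at index 0, so the call returns None.

None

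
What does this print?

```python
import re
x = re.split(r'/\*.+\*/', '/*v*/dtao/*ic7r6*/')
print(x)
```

['', '']

Matches to split on: at [0:18] → '/*v*/dtao/*ic7r6*/'.
Splitting on the pattern gives 2 pieces.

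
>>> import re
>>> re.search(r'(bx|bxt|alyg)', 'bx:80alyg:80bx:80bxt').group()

'bx'

Unlike `match`, `search` isn't anchored — it looks for the pattern anywhere in the string.
The match spans [0:2] → 'bx'.
Captured: group 1 = 'bx'.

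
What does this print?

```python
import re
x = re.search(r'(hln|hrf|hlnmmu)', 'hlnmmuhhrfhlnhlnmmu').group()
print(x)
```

`|` is ordered: at each position the engine commits to the first alternative that works.
Unlike `match`, `search` isn't anchored — it looks for the pattern anywhere in the string.
The match spans [0:3] → 'hln'.
Captured: group 1 = 'hln'.

hln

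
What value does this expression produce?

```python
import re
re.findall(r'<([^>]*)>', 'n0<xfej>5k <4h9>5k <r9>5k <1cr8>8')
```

Matches: at [2:8] match '<xfej>', group 1 = 'xfej'; at [11:16] match '<4h9>', group 1 = '4h9'; at [19:23] match '<r9>', group 1 = 'r9'; at [26:32] match '<1cr8>', group 1 = '1cr8'.
Because there's exactly one group, `findall` drops the full match and keeps group 1 from each hit.

['xfej', '4h9', 'r9', '1cr8']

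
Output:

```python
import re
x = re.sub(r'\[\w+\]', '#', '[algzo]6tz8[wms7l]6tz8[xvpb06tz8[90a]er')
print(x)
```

`sub` substitutes '#' at each match site.

#6tz8#6tz8[xvpb06tz8#er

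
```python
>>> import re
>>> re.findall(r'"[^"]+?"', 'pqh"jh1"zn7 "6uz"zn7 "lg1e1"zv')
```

['"jh1"', '"6uz"', '"lg1e1"']

`findall` yields the raw match text (3 of them) because the pattern has no groups.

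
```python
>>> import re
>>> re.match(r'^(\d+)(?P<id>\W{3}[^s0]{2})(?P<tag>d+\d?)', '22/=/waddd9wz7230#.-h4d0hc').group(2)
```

'/=/wa'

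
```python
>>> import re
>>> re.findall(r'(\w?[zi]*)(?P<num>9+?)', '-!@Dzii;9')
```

[('', '9')]

With 2 capturing groups, `findall` returns a 2-tuple per match.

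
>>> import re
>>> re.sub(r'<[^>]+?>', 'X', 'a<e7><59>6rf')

'aXX6rf'

Matches: at [1:5] → '<e7>'; at [5:9] → '<59>'.
Each match is replaced by 'X'.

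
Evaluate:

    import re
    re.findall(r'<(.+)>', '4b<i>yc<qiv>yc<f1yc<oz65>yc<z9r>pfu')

['i>yc<qiv>yc<f1yc<oz65>yc<z9r']

Because there's exactly one group, `findall` drops the full match and keeps group 1 from the one hit.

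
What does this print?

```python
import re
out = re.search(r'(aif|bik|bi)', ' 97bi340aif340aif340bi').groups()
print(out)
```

`re.search` tries every starting position until one works.
The match spans [3:5] → 'bi'.
Captured: group 1 = 'bi'.

('bi',)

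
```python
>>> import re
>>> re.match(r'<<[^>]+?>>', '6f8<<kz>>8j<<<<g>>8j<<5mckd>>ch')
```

`match` is anchored at position 0; if the pattern doesn't fit there, it returns None.
Here position 0 doesn't satisfy it, so the call returns None.

None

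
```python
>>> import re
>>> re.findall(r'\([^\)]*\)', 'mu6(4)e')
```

Since nothing is captured, `findall` lists the 1 matched substring directly.

['(4)']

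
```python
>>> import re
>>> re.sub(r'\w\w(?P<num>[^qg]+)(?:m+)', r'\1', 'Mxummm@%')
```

'umm@%'

The replacement refers to a captured group, so each match is rewritten using its own captured text.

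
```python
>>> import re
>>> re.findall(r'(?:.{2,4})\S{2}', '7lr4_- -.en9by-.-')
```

The pattern matches 2 to 4 of any character (non-capturing group); then exactly 2 of a non-whitespace character.
Scanning left to right: at [0:6] → '7lr4_-'; at [6:12] → ' -.en9'; at [12:17] → 'by-.-'.
No capturing groups, so `findall` returns the 3 full match strings.

['7lr4_-', ' -.en9', 'by-.-']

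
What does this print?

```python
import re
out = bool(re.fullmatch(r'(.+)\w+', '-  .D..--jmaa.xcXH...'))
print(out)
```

False

For `fullmatch`, every character of the input must be accounted for by the pattern.
Here the pattern can't cover the whole string, so the call returns None, and `bool(None)` is False.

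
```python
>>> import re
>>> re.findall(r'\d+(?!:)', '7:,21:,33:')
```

Because the assertion is negative and zero-width, positions next to the forbidden text are skipped.
No capturing groups, so `findall` returns the 2 full match strings.

['2', '3']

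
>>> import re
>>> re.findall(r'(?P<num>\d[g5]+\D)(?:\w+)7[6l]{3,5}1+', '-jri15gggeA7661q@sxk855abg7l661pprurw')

`findall` collects group 1 from the one match (1 total).

['855a']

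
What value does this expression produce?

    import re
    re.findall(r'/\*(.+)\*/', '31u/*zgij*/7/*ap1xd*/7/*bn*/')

With a single group, `findall` returns only what that group captured — 1 item.

['zgij*/7/*ap1xd*/7/*bn']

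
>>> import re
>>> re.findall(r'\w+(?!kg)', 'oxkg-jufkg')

A negative assertion filters positions out without eating any characters.
Walking the string: at [0:4] → 'oxkg'; at [5:10] → 'jufkg'.
`findall` yields the raw match text (2 of them) because the pattern has no groups.

['oxkg', 'jufkg']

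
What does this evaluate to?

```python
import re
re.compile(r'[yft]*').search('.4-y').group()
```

This matches zero or more of one of [yft].
Unlike `match`, `search` isn't anchored — it looks for the pattern anywhere in the string.
The match spans [0:0] → ''.

''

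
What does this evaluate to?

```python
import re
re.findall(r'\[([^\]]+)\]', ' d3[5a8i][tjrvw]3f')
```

['5a8i', 'tjrvw']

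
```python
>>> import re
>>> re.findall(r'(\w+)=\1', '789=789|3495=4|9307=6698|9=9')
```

A backreference is literal: `\1` must see the identical characters the first group matched.
Walking the string: at [0:7] match '789=789', group 1 = '789'; at [25:28] match '9=9', group 1 = '9'.
`findall` collects group 1 from each match (2 total).

['789', '9']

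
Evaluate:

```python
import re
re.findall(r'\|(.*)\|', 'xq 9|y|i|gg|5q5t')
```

Matches: at [4:12] match '|y|i|gg|', group 1 = 'y|i|gg'.
With a single group, `findall` returns only what that group captured — 1 item.

['y|i|gg']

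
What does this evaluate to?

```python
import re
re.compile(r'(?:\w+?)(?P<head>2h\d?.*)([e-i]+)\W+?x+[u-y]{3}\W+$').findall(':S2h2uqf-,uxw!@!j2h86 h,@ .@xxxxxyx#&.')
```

Pattern: one or more of a word character (lazy) (non-capturing group); then the literal '2h', then optionally a digit, then zero or more of any character (captured as 'head'); then one or more of a character in [e-i] (captured); then one or more of a non-word character (lazy), then one or more of a literal 'x'; then exactly 3 of a character in [u-y], then one or more of a non-word character; then anchored at the end.
Walking the string: at [1:38] match 'S2h2uqf-,uxw!@!j2h86 h,@ .@xxxxxyx#&.', groups = ('2h2uqf-,uxw!@!j2h86 ', 'h').
2 groups means the one result is a tuple of 2 captured strings — 1 here.

[('2h2uqf-,uxw!@!j2h86 ', 'h')]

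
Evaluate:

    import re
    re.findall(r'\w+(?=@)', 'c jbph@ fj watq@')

['jbph', 'watq']

The `(?=…)`/`(?<=…)` assertion just peeks at neighbouring text; it doesn't advance the match position.
Since nothing is captured, `findall` lists the 2 matched substrings directly.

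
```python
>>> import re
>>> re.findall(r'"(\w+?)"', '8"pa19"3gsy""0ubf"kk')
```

Walking the string: at [1:7] match '"pa19"', group 1 = 'pa19'; at [12:18] match '"0ubf"', group 1 = '0ubf'.
With a single group, `findall` returns only what that group captured — 2 items.

['pa19', '0ubf']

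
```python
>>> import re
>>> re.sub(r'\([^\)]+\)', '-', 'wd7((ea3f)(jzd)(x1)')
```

'wd7---'

Each match is replaced by '-'.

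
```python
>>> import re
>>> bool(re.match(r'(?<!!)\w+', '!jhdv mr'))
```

False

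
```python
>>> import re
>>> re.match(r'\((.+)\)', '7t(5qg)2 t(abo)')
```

With `match`, the pattern is implicitly anchored at the beginning.
Here the string doesn't start with a match, so the call returns None.

None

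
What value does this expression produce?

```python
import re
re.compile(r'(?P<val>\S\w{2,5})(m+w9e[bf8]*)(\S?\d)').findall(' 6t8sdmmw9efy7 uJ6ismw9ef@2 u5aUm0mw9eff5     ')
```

[('6t8sdm', 'mw9ef', 'y7'), ('uJ6is', 'mw9ef', '@2'), ('u5aUm0', 'mw9eff', '5')]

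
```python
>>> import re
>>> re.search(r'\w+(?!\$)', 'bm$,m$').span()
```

(0, 1)

The negative lookahead/lookbehind blocks any match where the forbidden context is present.
The match spans [0:1] → 'b'.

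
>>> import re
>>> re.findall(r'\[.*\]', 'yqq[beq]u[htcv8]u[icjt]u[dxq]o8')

['[beq]u[htcv8]u[icjt]u[dxq]']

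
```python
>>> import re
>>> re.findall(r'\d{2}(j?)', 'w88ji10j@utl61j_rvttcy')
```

The pattern matches exactly 2 of a digit; then optionally a literal 'j' (captured).
`findall` collects group 1 from each match (3 total).

['j', 'j', 'j']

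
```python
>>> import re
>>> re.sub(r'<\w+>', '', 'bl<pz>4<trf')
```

'bl4<trf'

Matches: at [2:6] → '<pz>'.
`sub` substitutes '' at each match site.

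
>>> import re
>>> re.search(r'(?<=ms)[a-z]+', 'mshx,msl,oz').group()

The lookaround is zero-width — it requires the adjacent text to match without consuming it, so the asserted text isn't part of the match.
Unlike `match`, `search` isn't anchored — it looks for the pattern anywhere in the string.
The match spans [2:4] → 'hx'.

'hx'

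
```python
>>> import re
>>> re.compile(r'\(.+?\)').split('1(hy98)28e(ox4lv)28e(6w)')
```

['1', '28e', '28e', '']

With the lazy modifier that quantifier settles for the fewest repetitions that let the rest of the pattern succeed (the atoms after it are unaffected and can still be greedy).
Splitting on the pattern gives 4 pieces.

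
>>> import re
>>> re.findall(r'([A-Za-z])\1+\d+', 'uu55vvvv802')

`\1` has to match the exact text group 1 already captured.
Walking the string: at [0:4] match 'uu55', group 1 = 'u'; at [4:11] match 'vvvv802', group 1 = 'v'.
One capturing group, so `findall` returns just the captured substring from each match — 2 in all.

['u', 'v']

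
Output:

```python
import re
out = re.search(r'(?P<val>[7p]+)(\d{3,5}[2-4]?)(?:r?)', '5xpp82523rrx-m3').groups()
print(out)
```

The match spans [2:10] → 'pp82523r'.
Captured: group 1 = 'pp', group 2 = '82523'.

('pp', '82523')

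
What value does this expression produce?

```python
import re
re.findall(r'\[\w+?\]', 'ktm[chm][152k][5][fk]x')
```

Walking the string: at [3:8] → '[chm]'; at [8:14] → '[152k]'; at [14:17] → '[5]'; at [17:21] → '[fk]'.
With no groups in the pattern, `findall` gives back each whole match — 4 here.

['[chm]', '[152k]', '[5]', '[fk]']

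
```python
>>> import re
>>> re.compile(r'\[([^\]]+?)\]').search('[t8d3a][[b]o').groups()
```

('t8d3a',)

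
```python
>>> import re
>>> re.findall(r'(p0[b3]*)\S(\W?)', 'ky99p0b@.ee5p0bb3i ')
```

This matches the literal 'p0', then zero or more of one of [b3] (captured); then a non-whitespace character; then optionally a non-word character (captured).
Walking the string: at [4:9] match 'p0b@.', groups = ('p0b', '.'); at [12:19] match 'p0bb3i ', groups = ('p0bb3', ' ').
`findall` packs the 2 group values into a tuple for every match.

[('p0b', '.'), ('p0bb3', ' ')]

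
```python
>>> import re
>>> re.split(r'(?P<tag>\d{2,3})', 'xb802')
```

This matches 2 to 3 of a digit (captured as 'tag').
The group in the pattern means `split` returns the separators' captures alongside the pieces.

['xb', '802', '']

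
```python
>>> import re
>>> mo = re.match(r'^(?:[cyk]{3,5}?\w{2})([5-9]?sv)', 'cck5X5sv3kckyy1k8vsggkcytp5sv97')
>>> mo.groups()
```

The pattern matches anchored at the start of the string; then 3 to 5 of one of [cyk] (lazy), then exactly 2 of a word character (non-capturing group); then optionally a character in [5-9], then the literal 'sv' (captured).
With `match`, the pattern is implicitly anchored at the beginning.
The match spans [0:8] → 'cck5X5sv'.
Captured: group 1 = '5sv'.

('5sv',)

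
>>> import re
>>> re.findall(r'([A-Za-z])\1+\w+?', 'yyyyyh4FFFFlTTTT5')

['y', 'F', 'T']

A backreference is literal: `\1` must see the identical characters the first group matched.
Scanning left to right: at [0:6] match 'yyyyyh', group 1 = 'y'; at [7:12] match 'FFFFl', group 1 = 'F'; at [12:17] match 'TTTT5', group 1 = 'T'.
One capturing group, so `findall` returns just the captured substring from each match — 3 in all.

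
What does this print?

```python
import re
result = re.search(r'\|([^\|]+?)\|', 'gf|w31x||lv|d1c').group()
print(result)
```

|w31x|

`search` walks the string left to right and returns the first match it finds.
The match spans [2:8] → '|w31x|'.
Captured: group 1 = 'w31x'.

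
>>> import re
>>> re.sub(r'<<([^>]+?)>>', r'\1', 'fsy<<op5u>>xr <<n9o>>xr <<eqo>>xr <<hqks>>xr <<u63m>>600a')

Each match is replaced using the text its own group 1 captured.

'fsyop5uxr n9oxr eqoxr hqksxr u63m600a'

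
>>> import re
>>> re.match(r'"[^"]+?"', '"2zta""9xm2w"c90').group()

`match` is anchored at position 0; if the pattern doesn't fit there, it returns None.
The match spans [0:6] → '"2zta"'.

'"2zta"'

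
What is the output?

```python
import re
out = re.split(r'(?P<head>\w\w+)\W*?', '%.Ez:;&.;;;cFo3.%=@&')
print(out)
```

['%.', 'Ez', ':;&.;;;', 'cFo3', '.%=@&']

A non-greedy quantifier consumes as few characters as it can — just enough that the remainder of the pattern still matches from where it stops; whatever follows it matches normally.
With a capturing group present, the delimiter's captured portion is kept in the result list.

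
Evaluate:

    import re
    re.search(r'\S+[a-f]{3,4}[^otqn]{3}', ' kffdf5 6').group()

The match spans [1:9] → 'kffdf5 6'.

'kffdf5 6'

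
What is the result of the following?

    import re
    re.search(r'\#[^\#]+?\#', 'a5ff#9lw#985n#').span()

The match spans [4:9] → '#9lw#'.

(4, 9)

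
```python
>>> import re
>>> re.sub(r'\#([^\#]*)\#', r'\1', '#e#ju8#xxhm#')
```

Matches: at [0:3] → '#e#'; at [6:12] → '#xxhm#'.
`\1` in the replacement pulls in group 1's text for each match.

'eju8xxhm'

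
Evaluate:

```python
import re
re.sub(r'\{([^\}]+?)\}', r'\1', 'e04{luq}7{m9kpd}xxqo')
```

'e04luq7m9kpdxxqo'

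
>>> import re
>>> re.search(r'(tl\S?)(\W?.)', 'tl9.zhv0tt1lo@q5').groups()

This matches the literal 'tl', then optionally a non-whitespace character (captured); then optionally a non-word character, then any character (captured).
Unlike `match`, `search` isn't anchored — it looks for the pattern anywhere in the string.
The match spans [0:5] → 'tl9.z'.
Captured: group 1 = 'tl9', group 2 = '.z'.

('tl9', '.z')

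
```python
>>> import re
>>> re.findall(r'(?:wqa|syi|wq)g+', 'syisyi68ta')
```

[]

With no groups in the pattern, `findall` gives back each whole match — 0 here.
Nothing in the string satisfies the pattern, so the list is empty.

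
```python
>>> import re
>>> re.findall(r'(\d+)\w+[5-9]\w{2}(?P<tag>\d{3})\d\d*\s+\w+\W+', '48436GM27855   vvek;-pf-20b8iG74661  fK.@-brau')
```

[('484', '278'), ('20', '746')]

The pattern matches one or more of a digit (captured); then one or more of a word character, then a character in [5-9], then exactly 2 of a word character; then exactly 3 of a digit (captured as 'tag'); then a digit, then zero or more of a digit, then one or more of whitespace; then one or more of a word character, then one or more of a non-word character.
Matches: at [0:21] match '48436GM27855   vvek;-', groups = ('484', '278'); at [24:42] match '20b8iG74661  fK.@-', groups = ('20', '746').
Multiple groups make `findall` return tuples — one 2-tuple for each match.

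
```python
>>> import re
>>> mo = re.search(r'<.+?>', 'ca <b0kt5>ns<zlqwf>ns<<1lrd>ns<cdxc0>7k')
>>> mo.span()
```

A non-greedy quantifier consumes as few characters as it can — just enough that the remainder of the pattern still matches from where it stops; whatever follows it matches normally.
The match spans [3:10] → '<b0kt5>'.

(3, 10)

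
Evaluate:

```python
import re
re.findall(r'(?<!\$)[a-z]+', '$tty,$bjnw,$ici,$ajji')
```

['ty', 'jnw', 'ci', 'jji']

A negative assertion filters positions out without eating any characters.
`findall` yields the raw match text (4 of them) because the pattern has no groups.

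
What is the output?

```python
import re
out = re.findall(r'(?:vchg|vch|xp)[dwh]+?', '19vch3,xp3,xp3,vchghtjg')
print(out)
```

Walking the string: at [15:20] → 'vchgh'.
With no groups in the pattern, `findall` gives back each whole match — 1 here.

['vchgh']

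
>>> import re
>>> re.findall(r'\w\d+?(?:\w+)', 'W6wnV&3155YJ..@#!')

['W6wnV', '3155YJ']

The pattern matches a word character, then one or more of a digit (lazy); then one or more of a word character (non-capturing group).
Matches: at [0:5] → 'W6wnV'; at [6:12] → '3155YJ'.
With no groups in the pattern, `findall` gives back each whole match — 2 here.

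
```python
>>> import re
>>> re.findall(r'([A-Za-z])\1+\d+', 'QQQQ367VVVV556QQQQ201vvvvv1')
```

['Q', 'V', 'Q', 'v']

A backreference is literal: `\1` must see the identical characters the first group matched.
Scanning left to right: at [0:7] match 'QQQQ367', group 1 = 'Q'; at [7:14] match 'VVVV556', group 1 = 'V'; at [14:21] match 'QQQQ201', group 1 = 'Q'; at [21:27] match 'vvvvv1', group 1 = 'v'.
Because there's exactly one group, `findall` drops the full match and keeps group 1 from each hit.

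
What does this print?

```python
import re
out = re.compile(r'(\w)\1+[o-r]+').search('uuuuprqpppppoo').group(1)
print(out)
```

After group 1 captures some text, `\1` only succeeds where that same text appears again.
`re.search` tries every starting position until one works.
The match spans [0:14] → 'uuuuprqpppppoo'.
Captured: group 1 = 'u'.

u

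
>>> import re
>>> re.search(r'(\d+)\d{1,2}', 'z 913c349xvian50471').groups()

This matches one or more of a digit (captured); then 1 to 2 of a digit.
Unlike `match`, `search` isn't anchored — it looks for the pattern anywhere in the string.
The match spans [2:5] → '913'.
Captured: group 1 = '91'.

('91',)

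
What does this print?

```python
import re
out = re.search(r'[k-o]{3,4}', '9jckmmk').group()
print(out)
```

kmmk

Pattern: 3 to 4 of a character in [k-o].
The match spans [3:7] → 'kmmk'.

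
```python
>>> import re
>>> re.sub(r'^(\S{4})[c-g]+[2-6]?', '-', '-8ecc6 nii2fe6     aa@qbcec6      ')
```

Pattern: anchored at the start of the string; then exactly 4 of a non-whitespace character (captured); then one or more of a character in [c-g], then optionally a character in [2-6].
Matches: at [0:6] → '-8ecc6'.
Each match is replaced by '-'.

'- nii2fe6     aa@qbcec6      '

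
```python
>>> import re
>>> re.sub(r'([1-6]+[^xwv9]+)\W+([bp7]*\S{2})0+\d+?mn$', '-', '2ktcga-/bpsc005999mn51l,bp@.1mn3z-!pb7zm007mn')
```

The pattern matches one or more of a character in [1-6], then one or more of any character except [xwv9] (captured); then one or more of a non-word character; then zero or more of one of [bp7], then exactly 2 of a non-whitespace character (captured); then one or more of the literal '0', then one or more of a digit (lazy), then the literal 'mn'; then anchored at the end.
Each match is replaced by '-'.

'2ktcga-/bpsc005999mn-'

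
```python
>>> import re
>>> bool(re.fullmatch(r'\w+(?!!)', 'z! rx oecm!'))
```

False

The negative lookaround is zero-width — it rules out positions where the adjacent text would match, without consuming anything.
`re.fullmatch` requires the pattern to consume the entire string.
Here there's no way to consume every character, so the call returns None, and `bool(None)` is False.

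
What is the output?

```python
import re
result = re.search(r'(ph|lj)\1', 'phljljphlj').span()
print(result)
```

`\1` has to match the exact text group 1 already captured.
`search` walks the string left to right and returns the first match it finds.
The match spans [2:6] → 'ljlj'.
Captured: group 1 = 'lj'.

(2, 6)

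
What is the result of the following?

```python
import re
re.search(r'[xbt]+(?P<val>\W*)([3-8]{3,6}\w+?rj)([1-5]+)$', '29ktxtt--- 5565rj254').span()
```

(3, 20)

Pattern: one or more of one of [xbt]; then zero or more of a non-word character (captured as 'val'); then 3 to 6 of a character in [3-8], then one or more of a word character (lazy), then the literal 'rj' (captured); then one or more of a character in [1-5] (captured); then anchored at the end.
The match spans [3:20] → 'txtt--- 5565rj254'.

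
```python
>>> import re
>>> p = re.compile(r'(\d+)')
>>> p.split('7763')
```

['', '7763', '']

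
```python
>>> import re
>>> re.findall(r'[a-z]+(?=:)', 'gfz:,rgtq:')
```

['gfz', 'rgtq']

The lookaround is zero-width — it requires the adjacent text to match without consuming it, so the asserted text isn't part of the match.
Scanning left to right: at [0:3] → 'gfz'; at [5:9] → 'rgtq'.
`findall` yields the raw match text (2 of them) because the pattern has no groups.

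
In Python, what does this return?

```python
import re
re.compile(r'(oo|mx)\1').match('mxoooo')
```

The backreference `\1` re-matches whatever the first group consumed, character for character.
`match` is anchored at position 0; if the pattern doesn't fit there, it returns None.
Here position 0 doesn't satisfy it, so the call returns None.

None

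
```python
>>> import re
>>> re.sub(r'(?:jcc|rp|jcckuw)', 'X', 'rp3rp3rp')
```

'X3X3X'

Matches: at [0:2] → 'rp'; at [3:5] → 'rp'; at [6:8] → 'rp'.
Each match is replaced by 'X'.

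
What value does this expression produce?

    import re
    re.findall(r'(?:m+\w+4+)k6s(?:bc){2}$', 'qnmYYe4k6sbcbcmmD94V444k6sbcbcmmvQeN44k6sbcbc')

The pattern matches one or more of a literal 'm', then one or more of a word character, then one or more of a literal '4' (non-capturing group); then the literal 'k6s', then the literal 'bc' repeated 2 times; then anchored at the end.
Walking the string: at [2:45] → 'mYYe4k6sbcbcmmD94V444k6sbcbcmmvQeN44k6sbcbc'.
With no groups in the pattern, `findall` gives back each whole match — 1 here.

['mYYe4k6sbcbcmmD94V444k6sbcbcmmvQeN44k6sbcbc']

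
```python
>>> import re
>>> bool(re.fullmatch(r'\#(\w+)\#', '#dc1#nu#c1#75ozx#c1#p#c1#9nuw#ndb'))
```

False

`re.fullmatch` requires the pattern to consume the entire string.
Here there's no way to consume every character, so the call returns None, and `bool(None)` is False.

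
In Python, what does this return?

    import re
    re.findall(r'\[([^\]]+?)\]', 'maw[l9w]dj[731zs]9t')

['l9w', '731zs']

Walking the string: at [3:8] match '[l9w]', group 1 = 'l9w'; at [10:17] match '[731zs]', group 1 = '731zs'.
One capturing group, so `findall` returns just the captured substring from each match — 2 in all.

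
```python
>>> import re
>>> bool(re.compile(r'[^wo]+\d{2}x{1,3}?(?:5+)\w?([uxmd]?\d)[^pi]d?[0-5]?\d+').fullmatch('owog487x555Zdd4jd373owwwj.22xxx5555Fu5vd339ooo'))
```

`re.fullmatch` is like wrapping the pattern in `^…$` (in single-line mode).
Here the string isn't matched end-to-end, so the call returns None, and `bool(None)` is False.

False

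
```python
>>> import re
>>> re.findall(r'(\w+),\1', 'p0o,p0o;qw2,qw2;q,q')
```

`\1` has to match the exact text group 1 already captured.
With a single group, `findall` returns only what that group captured — 3 items.

['p0o', 'qw2', 'q']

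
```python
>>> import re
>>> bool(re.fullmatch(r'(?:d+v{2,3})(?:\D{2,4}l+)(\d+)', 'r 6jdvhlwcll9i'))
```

Pattern: one or more of the literal 'd', then 2 to 3 of the literal 'v' (non-capturing group); then 2 to 4 of a non-digit, then one or more of a literal 'l' (non-capturing group); then one or more of a digit (captured).
`re.fullmatch` is like wrapping the pattern in `^…$` (in single-line mode).
Here the pattern can't cover the whole string, so the call returns None, and `bool(None)` is False.

False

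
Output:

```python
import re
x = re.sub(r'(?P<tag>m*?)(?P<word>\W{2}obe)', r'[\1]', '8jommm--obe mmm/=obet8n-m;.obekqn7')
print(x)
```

The replacement refers to a captured group, so each match is rewritten using its own captured text.

8jo[mmm] [mmm]t8n-[m]kqn7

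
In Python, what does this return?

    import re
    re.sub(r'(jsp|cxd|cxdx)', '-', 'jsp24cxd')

'-24-'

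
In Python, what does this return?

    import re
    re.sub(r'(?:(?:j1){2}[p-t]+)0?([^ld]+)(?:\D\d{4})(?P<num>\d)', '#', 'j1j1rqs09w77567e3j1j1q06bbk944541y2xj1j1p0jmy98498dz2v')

Every occurrence is swapped for '#'.

'#dz2v'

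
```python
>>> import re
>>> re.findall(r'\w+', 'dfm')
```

['dfm']

The pattern matches one or more of a word character.
No capturing groups, so `findall` returns the 1 full match string.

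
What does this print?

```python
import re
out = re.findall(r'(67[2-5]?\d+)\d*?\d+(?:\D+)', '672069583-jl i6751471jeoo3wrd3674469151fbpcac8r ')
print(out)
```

The pattern matches the literal '67', then optionally a character in [2-5], then one or more of a digit (captured); then zero or more of a digit (lazy), then one or more of a digit; then one or more of a non-digit (non-capturing group).
Scanning left to right: at [0:14] match '672069583-jl i', group 1 = '67206958'; at [14:25] match '6751471jeoo', group 1 = '675147'; at [30:45] match '674469151fbpcac', group 1 = '67446915'.
One capturing group, so `findall` returns just the captured substring from each match — 3 in all.

['67206958', '675147', '67446915']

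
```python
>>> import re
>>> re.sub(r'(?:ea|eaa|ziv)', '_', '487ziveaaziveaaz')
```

`|` is ordered: at each position the engine commits to the first alternative that works.
Matches: at [3:6] → 'ziv'; at [6:8] → 'ea'; at [9:12] → 'ziv'; at [12:14] → 'ea'.
Every occurrence is swapped for '_'.

'487__a__az'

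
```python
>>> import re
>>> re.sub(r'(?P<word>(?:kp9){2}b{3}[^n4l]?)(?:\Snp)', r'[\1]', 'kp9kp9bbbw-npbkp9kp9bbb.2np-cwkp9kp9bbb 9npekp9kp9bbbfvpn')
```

'[kp9kp9bbbw]b[kp9kp9bbb.]-cw[kp9kp9bbb ]ekp9kp9bbbfvpn'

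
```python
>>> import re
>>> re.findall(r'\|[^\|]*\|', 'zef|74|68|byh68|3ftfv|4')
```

['|74|', '|byh68|']

Walking the string: at [3:7] → '|74|'; at [9:16] → '|byh68|'.
No capturing groups, so `findall` returns the 2 full match strings.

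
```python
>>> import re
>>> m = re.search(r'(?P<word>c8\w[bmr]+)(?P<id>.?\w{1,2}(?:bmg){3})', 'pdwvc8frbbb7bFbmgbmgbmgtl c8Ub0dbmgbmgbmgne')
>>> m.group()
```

Pattern: the literal 'c8', then a word character, then one or more of one of [bmr] (captured as 'word'); then optionally any character, then 1 to 2 of a word character, then the literal 'bmg' repeated 3 times (captured as 'id').
The match spans [4:23] → 'c8frbbb7bFbmgbmgbmg'.

'c8frbbb7bFbmgbmgbmg'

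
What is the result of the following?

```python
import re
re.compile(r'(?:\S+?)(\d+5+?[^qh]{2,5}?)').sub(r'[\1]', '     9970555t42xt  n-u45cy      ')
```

'     [970555t4]2xt  [45cy]      '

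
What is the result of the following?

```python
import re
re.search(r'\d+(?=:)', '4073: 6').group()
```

'4073'

The lookaround is zero-width — it requires the adjacent text to match without consuming it, so the asserted text isn't part of the match.
Unlike `match`, `search` isn't anchored — it looks for the pattern anywhere in the string.
The match spans [0:4] → '4073'.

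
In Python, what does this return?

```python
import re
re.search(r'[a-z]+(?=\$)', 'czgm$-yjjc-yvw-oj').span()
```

The lookaround is zero-width — it requires the adjacent text to match without consuming it, so the asserted text isn't part of the match.
Unlike `match`, `search` isn't anchored — it looks for the pattern anywhere in the string.
The match spans [0:4] → 'czgm'.

(0, 4)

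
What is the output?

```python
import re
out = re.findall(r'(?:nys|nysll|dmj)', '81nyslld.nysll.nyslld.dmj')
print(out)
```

['nys', 'nys', 'nys', 'dmj']

Alternation tries branches left to right and keeps the first one that lets the overall match succeed at that position.
Scanning left to right: at [2:5] → 'nys'; at [9:12] → 'nys'; at [15:18] → 'nys'; at [22:25] → 'dmj'.
With no groups in the pattern, `findall` gives back each whole match — 4 here.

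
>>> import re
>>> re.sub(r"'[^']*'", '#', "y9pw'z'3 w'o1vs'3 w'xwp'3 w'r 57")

Matches: at [4:7] → "'z'"; at [10:16] → "'o1vs'"; at [19:24] → "'xwp'".
`sub` substitutes '#' at each match site.

"y9pw#3 w#3 w#3 w'r 57"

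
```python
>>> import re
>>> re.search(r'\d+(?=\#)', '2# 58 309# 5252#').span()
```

(0, 1)

Lookahead/lookbehind check context without consuming it, so the matched span excludes the asserted characters.
`search` walks the string left to right and returns the first match it finds.
The match spans [0:1] → '2'.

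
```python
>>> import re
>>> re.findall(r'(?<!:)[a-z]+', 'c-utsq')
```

['c', 'utsq']

A negative assertion filters positions out without eating any characters.
With no groups in the pattern, `findall` gives back each whole match — 2 here.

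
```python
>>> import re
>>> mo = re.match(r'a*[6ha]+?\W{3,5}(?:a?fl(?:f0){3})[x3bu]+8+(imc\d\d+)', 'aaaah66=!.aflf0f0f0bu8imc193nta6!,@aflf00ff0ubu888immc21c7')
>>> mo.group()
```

'aaaah66=!.aflf0f0f0bu8imc193'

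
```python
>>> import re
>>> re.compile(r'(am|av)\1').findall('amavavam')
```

['av']

`\1` is not a pattern — it's the concrete string captured by group 1, re-applied verbatim.
Matches: at [2:6] match 'avav', group 1 = 'av'.
Because there's exactly one group, `findall` drops the full match and keeps group 1 from the one hit.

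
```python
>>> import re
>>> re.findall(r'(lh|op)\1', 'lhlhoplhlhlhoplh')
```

`\1` is not a pattern — it's the concrete string captured by group 1, re-applied verbatim.
`findall` collects group 1 from each match (2 total).

['lh', 'lh']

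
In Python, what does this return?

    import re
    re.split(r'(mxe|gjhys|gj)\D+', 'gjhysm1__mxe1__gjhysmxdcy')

['', 'gjhys', '1__mxe1__', 'gjhys', '']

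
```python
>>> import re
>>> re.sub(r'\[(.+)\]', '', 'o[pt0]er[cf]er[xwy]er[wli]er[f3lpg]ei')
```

'oei'

Matches: at [1:35] → '[pt0]er[cf]er[xwy]er[wli]er[f3lpg]'.
Every occurrence is swapped for ''.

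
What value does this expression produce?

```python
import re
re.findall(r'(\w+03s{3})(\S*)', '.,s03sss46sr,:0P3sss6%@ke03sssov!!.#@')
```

[('s03sss', '46sr,:0P3sss6%@ke03sssov!!.#@')]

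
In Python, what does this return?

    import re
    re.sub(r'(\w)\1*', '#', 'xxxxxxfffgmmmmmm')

'####'

After group 1 captures some text, `\1` only succeeds where that same text appears again.
Matches: at [0:6] → 'xxxxxx'; at [6:9] → 'fff'; at [9:10] → 'g'; at [10:16] → 'mmmmmm'.
Every occurrence is swapped for '#'.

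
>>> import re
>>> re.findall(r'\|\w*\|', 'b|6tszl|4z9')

Walking the string: at [1:8] → '|6tszl|'.
No capturing groups, so `findall` returns the 1 full match string.

['|6tszl|']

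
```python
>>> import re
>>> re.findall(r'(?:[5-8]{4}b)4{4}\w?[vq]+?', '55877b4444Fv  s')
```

This matches exactly 4 of a character in [5-8], then a literal 'b' (non-capturing group); then exactly 4 of a literal '4', then optionally a word character, then one or more of one of [vq] (lazy).
`findall` yields the raw match text (1 of them) because the pattern has no groups.

['5877b4444Fv']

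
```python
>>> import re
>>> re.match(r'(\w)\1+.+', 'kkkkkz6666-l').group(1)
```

After group 1 captures some text, `\1` only succeeds where that same text appears again.
`match` is anchored at position 0; if the pattern doesn't fit there, it returns None.
The match spans [0:12] → 'kkkkkz6666-l'.
Captured: group 1 = 'k'.

'k'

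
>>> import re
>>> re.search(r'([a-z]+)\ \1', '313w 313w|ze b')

The backreference `\1` re-matches whatever the first group consumed, character for character.
`re.search` scans for the first position where the pattern succeeds.
Here no position works, so the call returns None.

None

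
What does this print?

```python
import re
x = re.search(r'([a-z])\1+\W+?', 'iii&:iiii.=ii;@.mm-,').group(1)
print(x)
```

i

A backreference is literal: `\1` must see the identical characters the first group matched.
`re.search` scans for the first position where the pattern succeeds.
The match spans [0:4] → 'iii&'.
Captured: group 1 = 'i'.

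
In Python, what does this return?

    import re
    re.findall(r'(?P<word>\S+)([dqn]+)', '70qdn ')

This matches one or more of a non-whitespace character (captured as 'word'); then one or more of one of [dqn] (captured).
Scanning left to right: at [0:5] match '70qdn', groups = ('70qd', 'n').
With 2 capturing groups, `findall` returns a 2-tuple per match.

[('70qd', 'n')]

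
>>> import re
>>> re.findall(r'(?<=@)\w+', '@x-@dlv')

['x', 'dlv']

The positive lookaround only admits positions where the adjacent text matches; those characters stay outside the span.
Scanning left to right: at [1:2] → 'x'; at [4:7] → 'dlv'.
With no groups in the pattern, `findall` gives back each whole match — 2 here.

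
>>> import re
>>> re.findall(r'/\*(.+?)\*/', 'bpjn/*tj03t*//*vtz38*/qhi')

['tj03t', 'vtz38']

The `?` after the quantifier makes it lazy — it takes as little as possible before letting the rest of the pattern try.
Because there's exactly one group, `findall` drops the full match and keeps group 1 from each hit.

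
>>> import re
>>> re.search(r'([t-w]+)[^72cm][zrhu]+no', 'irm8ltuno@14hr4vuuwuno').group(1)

This matches one or more of a character in [t-w] (captured); then any character except [72cm]; then one or more of one of [zrhu]; then the literal 'n', then the literal 'o'.
Unlike `match`, `search` isn't anchored — it looks for the pattern anywhere in the string.
The match spans [15:22] → 'vuuwuno'.
Captured: group 1 = 'vuu'.

'vuu'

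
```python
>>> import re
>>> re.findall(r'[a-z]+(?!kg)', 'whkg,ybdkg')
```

['whkg', 'ybdkg']

Because the assertion is negative and zero-width, positions next to the forbidden text are skipped.
Since nothing is captured, `findall` lists the 2 matched substrings directly.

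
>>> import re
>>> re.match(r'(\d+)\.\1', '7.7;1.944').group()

After group 1 captures some text, `\1` only succeeds where that same text appears again.
`re.match` won't scan ahead — the pattern has to work from the very first character.
The match spans [0:3] → '7.7'.
Captured: group 1 = '7'.

'7.7'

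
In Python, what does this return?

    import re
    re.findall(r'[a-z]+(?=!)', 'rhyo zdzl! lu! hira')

['zdzl', 'lu']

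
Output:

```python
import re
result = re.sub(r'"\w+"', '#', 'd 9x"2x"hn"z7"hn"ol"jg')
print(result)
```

d 9x#hn#hn#jg

Each match is replaced by '#'.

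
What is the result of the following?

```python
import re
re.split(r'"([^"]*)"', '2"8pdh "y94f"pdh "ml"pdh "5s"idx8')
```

['2', '8pdh ', 'y94f', 'pdh ', 'ml', 'pdh ', '5s"idx8']

Matches to split on: at [1:8] → '"8pdh "'; at [12:18] → '"pdh "'; at [20:26] → '"pdh "'.
`re.split` interleaves the captured-group text with the surrounding fragments.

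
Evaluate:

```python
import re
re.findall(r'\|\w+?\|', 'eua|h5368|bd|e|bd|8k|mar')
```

['|h5368|', '|e|', '|8k|']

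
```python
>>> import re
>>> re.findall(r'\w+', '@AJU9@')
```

['AJU9']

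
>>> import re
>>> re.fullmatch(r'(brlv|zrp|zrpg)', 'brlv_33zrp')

None

`fullmatch` succeeds only if the pattern covers the string from start to end.
Here there's no way to consume every character, so the call returns None.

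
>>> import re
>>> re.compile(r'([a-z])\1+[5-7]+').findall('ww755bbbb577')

['w', 'b']

`\1` has to match the exact text group 1 already captured.
`findall` collects group 1 from each match (2 total).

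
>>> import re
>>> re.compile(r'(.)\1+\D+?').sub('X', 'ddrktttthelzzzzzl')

`\1` is not a pattern — it's the concrete string captured by group 1, re-applied verbatim.
Every occurrence is swapped for 'X'.

'XkXelX'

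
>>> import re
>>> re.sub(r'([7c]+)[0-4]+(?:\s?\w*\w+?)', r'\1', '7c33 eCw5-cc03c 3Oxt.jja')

The pattern matches one or more of one of [7c] (captured); then one or more of a character in [0-4]; then optionally whitespace, then zero or more of a word character, then one or more of a word character (lazy) (non-capturing group).
Matches: at [0:9] → '7c33 eCw5'; at [10:15] → 'cc03c'.
Each match is replaced using the text its own group 1 captured.

'7c-cc 3Oxt.jja'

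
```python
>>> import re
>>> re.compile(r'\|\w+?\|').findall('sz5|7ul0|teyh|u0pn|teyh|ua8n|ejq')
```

['|7ul0|', '|u0pn|', '|ua8n|']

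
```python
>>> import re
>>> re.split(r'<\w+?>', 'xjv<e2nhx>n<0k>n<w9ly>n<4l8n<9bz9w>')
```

['xjv', 'n', 'n', 'n<4l8n', '']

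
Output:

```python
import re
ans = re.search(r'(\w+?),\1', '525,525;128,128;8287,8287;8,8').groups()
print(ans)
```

A backreference is literal: `\1` must see the identical characters the first group matched.
`re.search` tries every starting position until one works.
The match spans [0:7] → '525,525'.
Captured: group 1 = '525'.

('525',)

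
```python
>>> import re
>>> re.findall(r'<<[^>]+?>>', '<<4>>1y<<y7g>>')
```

Scanning left to right: at [0:5] → '<<4>>'; at [7:14] → '<<y7g>>'.
With no groups in the pattern, `findall` gives back each whole match — 2 here.

['<<4>>', '<<y7g>>']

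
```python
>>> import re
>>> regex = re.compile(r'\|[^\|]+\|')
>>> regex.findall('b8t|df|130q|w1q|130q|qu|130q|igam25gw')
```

`findall` yields the raw match text (3 of them) because the pattern has no groups.

['|df|', '|w1q|', '|qu|']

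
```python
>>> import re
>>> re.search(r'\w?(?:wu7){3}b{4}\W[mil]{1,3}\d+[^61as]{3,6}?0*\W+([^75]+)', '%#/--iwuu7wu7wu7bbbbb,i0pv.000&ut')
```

None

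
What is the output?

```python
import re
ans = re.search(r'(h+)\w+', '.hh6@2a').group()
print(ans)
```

hh6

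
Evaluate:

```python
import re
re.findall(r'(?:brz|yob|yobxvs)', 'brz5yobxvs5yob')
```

['brz', 'yob', 'yob']

`|` is ordered: at each position the engine commits to the first alternative that works.
No capturing groups, so `findall` returns the 3 full match strings.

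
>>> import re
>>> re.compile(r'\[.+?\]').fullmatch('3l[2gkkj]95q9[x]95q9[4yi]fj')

None

`re.fullmatch` is like wrapping the pattern in `^…$` (in single-line mode).
Here there's no way to consume every character, so the call returns None.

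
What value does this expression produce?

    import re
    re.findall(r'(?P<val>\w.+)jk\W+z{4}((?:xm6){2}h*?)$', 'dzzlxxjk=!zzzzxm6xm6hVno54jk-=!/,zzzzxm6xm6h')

The pattern matches a word character, then one or more of any character (captured as 'val'); then the literal 'jk', then one or more of a non-word character, then exactly 4 of the literal 'z'; then the literal 'xm6' repeated 2 times, then zero or more of a literal 'h' (lazy) (captured); then anchored at the end.
Scanning left to right: at [0:44] match 'dzzlxxjk=!zzzzxm6xm6hVno54jk-=!/,zzzzxm6xm6h', groups = ('dzzlxxjk=!zzzzxm6xm6hVno54', 'xm6xm6h').
Multiple groups make `findall` return tuples — one 2-tuple for the one match.

[('dzzlxxjk=!zzzzxm6xm6hVno54', 'xm6xm6h')]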